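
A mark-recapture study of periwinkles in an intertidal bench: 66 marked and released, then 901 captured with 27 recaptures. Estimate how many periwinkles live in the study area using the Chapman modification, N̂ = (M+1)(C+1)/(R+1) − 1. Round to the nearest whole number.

N̂ = (66+1)(901+1)/(27+1) − 1 = 67·902/28 − 1
= 60434/28 − 1 ≈ 2158.4 − 1 ≈ 2157.4 → 2157

N ≈ 2157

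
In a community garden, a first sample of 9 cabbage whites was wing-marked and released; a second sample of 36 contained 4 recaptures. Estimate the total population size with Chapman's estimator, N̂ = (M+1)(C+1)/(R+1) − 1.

N = 73

N̂ = (9+1)(36+1)/(4+1) − 1 = 10·37/5 − 1
= 370/5 − 1 = 74 − 1 = 73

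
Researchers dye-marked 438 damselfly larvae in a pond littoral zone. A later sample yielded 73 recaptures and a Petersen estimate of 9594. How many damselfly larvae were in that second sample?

From N = M·C/R: C = N·R / M = 9594·73 / 438 = 700362 / 438 = 1599.

C = 1599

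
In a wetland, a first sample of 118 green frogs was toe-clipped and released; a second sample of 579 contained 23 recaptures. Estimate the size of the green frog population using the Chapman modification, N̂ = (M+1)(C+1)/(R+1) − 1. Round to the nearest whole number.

N ≈ 2875

N̂ = (118+1)(579+1)/(23+1) − 1 = 119·580/24 − 1
= 69020/24 − 1 ≈ 2875.8 − 1 ≈ 2874.8 → 2875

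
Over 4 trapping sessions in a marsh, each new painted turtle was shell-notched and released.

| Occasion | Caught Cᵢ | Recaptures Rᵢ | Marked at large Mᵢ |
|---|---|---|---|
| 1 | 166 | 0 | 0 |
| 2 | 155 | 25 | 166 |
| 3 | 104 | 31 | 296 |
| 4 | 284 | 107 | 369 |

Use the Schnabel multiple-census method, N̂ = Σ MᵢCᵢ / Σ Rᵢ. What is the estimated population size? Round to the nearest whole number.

N ≈ 990

Σ MᵢCᵢ = 0·166 + 166·155 + 296·104 + 369·284 = 0 + 25730 + 30784 + 104796 = 161310
Σ Rᵢ = 0 + 25 + 31 + 107 = 163
N̂ = 161310 / 163 ≈ 989.6 → 990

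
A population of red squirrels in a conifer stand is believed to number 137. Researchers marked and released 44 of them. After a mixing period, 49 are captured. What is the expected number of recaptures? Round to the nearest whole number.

expected recaptures ≈ 16

The marked fraction of the population is 44/137, so in a sample of 49 expect C·(M/N) marked.
E[R] = 44 × 49 / 137 = 2156 / 137 ≈ 15.7 → 16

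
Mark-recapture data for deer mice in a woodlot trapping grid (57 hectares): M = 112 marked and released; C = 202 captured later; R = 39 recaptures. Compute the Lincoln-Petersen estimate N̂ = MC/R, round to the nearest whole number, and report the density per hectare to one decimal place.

N̂ = 112·202/39 = 22624/39 ≈ 580.1 → 580
Density = N̂ / area = 580 / 57 ≈ 10.18 → 10.2 per hectare

density ≈ 10.2 deer mice per hectare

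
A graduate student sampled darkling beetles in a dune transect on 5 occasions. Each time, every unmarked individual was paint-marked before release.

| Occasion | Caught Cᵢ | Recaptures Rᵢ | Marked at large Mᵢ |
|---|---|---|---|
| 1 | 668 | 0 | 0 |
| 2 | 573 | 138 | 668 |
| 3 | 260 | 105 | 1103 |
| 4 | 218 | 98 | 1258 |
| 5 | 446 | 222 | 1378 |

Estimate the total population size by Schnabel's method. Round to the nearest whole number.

N ≈ 2768

Σ MᵢCᵢ = 0·668 + 668·573 + 1103·260 + 1258·218 + 1378·446 = 0 + 382764 + 286780 + 274244 + 614588 = 1558376
Σ Rᵢ = 0 + 138 + 105 + 98 + 222 = 563
N̂ = 1558376 / 563 ≈ 2768.0 → 2768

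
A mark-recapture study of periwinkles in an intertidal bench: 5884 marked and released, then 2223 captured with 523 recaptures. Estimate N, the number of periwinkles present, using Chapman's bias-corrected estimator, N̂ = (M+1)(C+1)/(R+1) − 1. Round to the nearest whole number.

N ≈ 24,977

N̂ = (5884+1)(2223+1)/(523+1) − 1 = 5885·2224/524 − 1
= 13088240/524 − 1 ≈ 24977.6 − 1 ≈ 24976.6 → 24977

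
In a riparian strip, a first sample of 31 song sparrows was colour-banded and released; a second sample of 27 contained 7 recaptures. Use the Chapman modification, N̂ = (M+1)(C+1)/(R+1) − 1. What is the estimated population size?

N = 111

N̂ = (31+1)(27+1)/(7+1) − 1 = 32·28/8 − 1
= 896/8 − 1 = 112 − 1 = 111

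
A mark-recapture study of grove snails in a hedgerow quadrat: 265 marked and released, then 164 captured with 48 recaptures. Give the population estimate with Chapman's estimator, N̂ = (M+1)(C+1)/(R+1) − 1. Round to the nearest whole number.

N̂ = (265+1)(164+1)/(48+1) − 1 = 266·165/49 − 1
= 43890/49 − 1 ≈ 895.7 − 1 ≈ 894.7 → 895

N ≈ 895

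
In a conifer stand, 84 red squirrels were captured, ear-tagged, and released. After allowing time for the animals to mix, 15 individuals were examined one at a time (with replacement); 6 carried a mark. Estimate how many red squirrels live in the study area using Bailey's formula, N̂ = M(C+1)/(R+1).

N = 192

N̂ = 84·(15+1)/(6+1) = 84·16/7 = 1344/7 = 192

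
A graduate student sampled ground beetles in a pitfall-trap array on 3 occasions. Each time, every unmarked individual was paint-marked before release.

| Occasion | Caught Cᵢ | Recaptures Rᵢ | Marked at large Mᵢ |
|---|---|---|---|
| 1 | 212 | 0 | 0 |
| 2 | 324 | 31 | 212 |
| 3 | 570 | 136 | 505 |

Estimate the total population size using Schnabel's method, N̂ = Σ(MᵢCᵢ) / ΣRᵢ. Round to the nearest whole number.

Σ MᵢCᵢ = 0·212 + 212·324 + 505·570 = 0 + 68688 + 287850 = 356538
Σ Rᵢ = 0 + 31 + 136 = 167
N̂ = 356538 / 167 ≈ 2135.0 → 2135

N ≈ 2135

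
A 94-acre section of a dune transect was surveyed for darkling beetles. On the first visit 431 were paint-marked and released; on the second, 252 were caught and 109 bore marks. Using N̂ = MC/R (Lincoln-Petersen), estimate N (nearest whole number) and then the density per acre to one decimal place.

N̂ = 431·252/109 = 108612/109 ≈ 996.4 → 996
Density = N̂ / area = 996 / 94 ≈ 10.60 → 10.6 per acre

density ≈ 10.6 darkling beetles per acre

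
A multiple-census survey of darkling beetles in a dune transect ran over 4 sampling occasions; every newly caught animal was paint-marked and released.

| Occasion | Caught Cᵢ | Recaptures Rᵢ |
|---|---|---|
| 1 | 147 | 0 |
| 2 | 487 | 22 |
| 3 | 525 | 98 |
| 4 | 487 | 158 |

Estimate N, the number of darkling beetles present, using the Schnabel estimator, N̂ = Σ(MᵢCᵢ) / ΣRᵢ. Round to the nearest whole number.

Marked at large before each occasion: Mᵢ = Σⱼ<ᵢ (Cⱼ − Rⱼ) → M1=0, M2=147, M3=612, M4=1039
Σ MᵢCᵢ = 0·147 + 147·487 + 612·525 + 1039·487 = 0 + 71589 + 321300 + 505993 = 898882
Σ Rᵢ = 0 + 22 + 98 + 158 = 278
N̂ = 898882 / 278 ≈ 3233.4 → 3233

N ≈ 3233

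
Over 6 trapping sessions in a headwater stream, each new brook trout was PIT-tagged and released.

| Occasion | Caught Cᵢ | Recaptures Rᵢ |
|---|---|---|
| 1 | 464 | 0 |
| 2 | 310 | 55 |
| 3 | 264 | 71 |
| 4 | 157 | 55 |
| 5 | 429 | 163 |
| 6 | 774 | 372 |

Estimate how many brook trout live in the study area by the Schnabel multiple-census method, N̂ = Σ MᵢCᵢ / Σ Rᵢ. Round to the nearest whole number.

N ≈ 2657

Marked at large before each occasion: Mᵢ = Σⱼ<ᵢ (Cⱼ − Rⱼ) → M1=0, M2=464, M3=719, M4=912, M5=1014, M6=1280
Σ MᵢCᵢ = 0·464 + 464·310 + 719·264 + 912·157 + 1014·429 + 1280·774 = 0 + 143840 + 189816 + 143184 + 435006 + 990720 = 1902566
Σ Rᵢ = 0 + 55 + 71 + 55 + 163 + 372 = 716
N̂ = 1902566 / 716 ≈ 2657.2 → 2657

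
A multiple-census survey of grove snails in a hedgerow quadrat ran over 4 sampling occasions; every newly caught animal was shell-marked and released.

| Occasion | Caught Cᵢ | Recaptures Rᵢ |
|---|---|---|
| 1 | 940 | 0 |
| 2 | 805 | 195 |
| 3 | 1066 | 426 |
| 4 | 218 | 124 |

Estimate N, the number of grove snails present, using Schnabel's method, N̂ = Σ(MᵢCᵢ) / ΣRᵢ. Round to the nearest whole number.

Marked at large before each occasion: Mᵢ = Σⱼ<ᵢ (Cⱼ − Rⱼ) → M1=0, M2=940, M3=1550, M4=2190
Σ MᵢCᵢ = 0·940 + 940·805 + 1550·1066 + 2190·218 = 0 + 756700 + 1652300 + 477420 = 2886420
Σ Rᵢ = 0 + 195 + 426 + 124 = 745
N̂ = 2886420 / 745 ≈ 3874.4 → 3874

N ≈ 3874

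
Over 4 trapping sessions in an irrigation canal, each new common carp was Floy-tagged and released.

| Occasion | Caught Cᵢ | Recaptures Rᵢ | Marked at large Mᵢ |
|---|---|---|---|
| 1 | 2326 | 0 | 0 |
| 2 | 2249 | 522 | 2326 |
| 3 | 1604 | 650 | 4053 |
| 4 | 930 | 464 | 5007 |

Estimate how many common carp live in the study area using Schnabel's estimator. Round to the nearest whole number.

Σ MᵢCᵢ = 0·2326 + 2326·2249 + 4053·1604 + 5007·930 = 0 + 5231174 + 6501012 + 4656510 = 16388696
Σ Rᵢ = 0 + 522 + 650 + 464 = 1636
N̂ = 16388696 / 1636 ≈ 10017.5 → 10018

N ≈ 10,018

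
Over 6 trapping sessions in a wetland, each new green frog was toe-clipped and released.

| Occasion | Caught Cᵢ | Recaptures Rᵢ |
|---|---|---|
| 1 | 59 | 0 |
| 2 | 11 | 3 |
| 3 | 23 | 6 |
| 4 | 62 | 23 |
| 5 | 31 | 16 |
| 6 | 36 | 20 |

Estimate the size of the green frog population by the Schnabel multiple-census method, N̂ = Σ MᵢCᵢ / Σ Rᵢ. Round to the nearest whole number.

N ≈ 238

Marked at large before each occasion: Mᵢ = Σⱼ<ᵢ (Cⱼ − Rⱼ) → M1=0, M2=59, M3=67, M4=84, M5=123, M6=138
Σ MᵢCᵢ = 0·59 + 59·11 + 67·23 + 84·62 + 123·31 + 138·36 = 0 + 649 + 1541 + 5208 + 3813 + 4968 = 16179
Σ Rᵢ = 0 + 3 + 6 + 23 + 16 + 20 = 68
N̂ = 16179 / 68 ≈ 237.9 → 238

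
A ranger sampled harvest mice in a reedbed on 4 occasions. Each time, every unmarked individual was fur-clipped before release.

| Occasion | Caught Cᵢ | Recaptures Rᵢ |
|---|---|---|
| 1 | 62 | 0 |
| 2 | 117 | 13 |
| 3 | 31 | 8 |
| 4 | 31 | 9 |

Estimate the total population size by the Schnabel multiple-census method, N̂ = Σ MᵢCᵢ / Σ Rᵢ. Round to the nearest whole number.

Marked at large before each occasion: Mᵢ = Σⱼ<ᵢ (Cⱼ − Rⱼ) → M1=0, M2=62, M3=166, M4=189
Σ MᵢCᵢ = 0·62 + 62·117 + 166·31 + 189·31 = 0 + 7254 + 5146 + 5859 = 18259
Σ Rᵢ = 0 + 13 + 8 + 9 = 30
N̂ = 18259 / 30 ≈ 608.6 → 609

N ≈ 609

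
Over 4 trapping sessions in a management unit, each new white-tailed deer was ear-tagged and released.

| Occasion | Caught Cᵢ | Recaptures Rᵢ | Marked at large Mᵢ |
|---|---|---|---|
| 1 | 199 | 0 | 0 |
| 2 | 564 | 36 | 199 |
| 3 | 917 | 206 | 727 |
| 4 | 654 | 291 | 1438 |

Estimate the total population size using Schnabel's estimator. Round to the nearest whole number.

N ≈ 3226

Σ MᵢCᵢ = 0·199 + 199·564 + 727·917 + 1438·654 = 0 + 112236 + 666659 + 940452 = 1719347
Σ Rᵢ = 0 + 36 + 206 + 291 = 533
N̂ = 1719347 / 533 ≈ 3225.8 → 3226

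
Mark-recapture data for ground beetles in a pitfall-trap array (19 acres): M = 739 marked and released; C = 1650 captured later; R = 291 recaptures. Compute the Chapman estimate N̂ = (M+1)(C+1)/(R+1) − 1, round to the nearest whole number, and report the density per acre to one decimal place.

N̂ = 740·1651/292 − 1 = 1221740/292 − 1 ≈ 4183.0 → 4183
Density = N̂ / area = 4183 / 19 ≈ 220.16 → 220.2 per acre

density ≈ 220.2 ground beetles per acre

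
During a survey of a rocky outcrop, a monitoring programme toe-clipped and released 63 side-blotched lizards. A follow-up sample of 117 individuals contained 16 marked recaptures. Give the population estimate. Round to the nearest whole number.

N ≈ 461

If marked individuals mix randomly, R/C ≈ M/N, giving N ≈ M·C/R.
N = (63 × 117) / 16 = 7371 / 16 ≈ 460.7 → 461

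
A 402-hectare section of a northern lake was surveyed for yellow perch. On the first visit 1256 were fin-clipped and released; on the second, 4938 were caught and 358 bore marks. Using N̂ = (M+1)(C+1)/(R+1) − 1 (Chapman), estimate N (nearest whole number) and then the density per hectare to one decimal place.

N̂ = 1257·4939/359 − 1 = 6208323/359 − 1 ≈ 17292.4 → 17292
Density = N̂ / area = 17292 / 402 ≈ 43.01 → 43.0 per hectare

density ≈ 43.0 yellow perch per hectare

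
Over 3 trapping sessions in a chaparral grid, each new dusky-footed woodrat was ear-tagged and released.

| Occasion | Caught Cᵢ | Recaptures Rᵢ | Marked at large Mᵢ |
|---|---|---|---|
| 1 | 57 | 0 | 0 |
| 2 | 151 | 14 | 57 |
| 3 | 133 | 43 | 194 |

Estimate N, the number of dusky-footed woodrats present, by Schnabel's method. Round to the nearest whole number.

N ≈ 604

Σ MᵢCᵢ = 0·57 + 57·151 + 194·133 = 0 + 8607 + 25802 = 34409
Σ Rᵢ = 0 + 14 + 43 = 57
N̂ = 34409 / 57 ≈ 603.7 → 604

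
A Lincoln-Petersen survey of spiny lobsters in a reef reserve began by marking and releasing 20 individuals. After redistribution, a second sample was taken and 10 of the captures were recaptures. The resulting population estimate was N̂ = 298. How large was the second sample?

C = 149

From N = M·C/R: C = N·R / M = 298·10 / 20 = 2980 / 20 = 149.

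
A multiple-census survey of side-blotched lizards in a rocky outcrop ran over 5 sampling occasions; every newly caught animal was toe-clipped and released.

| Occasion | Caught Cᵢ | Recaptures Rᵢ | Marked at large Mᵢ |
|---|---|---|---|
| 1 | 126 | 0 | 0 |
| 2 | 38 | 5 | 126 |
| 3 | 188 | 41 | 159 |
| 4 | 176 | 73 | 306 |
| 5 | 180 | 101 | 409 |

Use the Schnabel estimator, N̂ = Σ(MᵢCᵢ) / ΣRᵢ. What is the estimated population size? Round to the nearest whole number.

N ≈ 737

Σ MᵢCᵢ = 0·126 + 126·38 + 159·188 + 306·176 + 409·180 = 0 + 4788 + 29892 + 53856 + 73620 = 162156
Σ Rᵢ = 0 + 5 + 41 + 73 + 101 = 220
N̂ = 162156 / 220 ≈ 737.1 → 737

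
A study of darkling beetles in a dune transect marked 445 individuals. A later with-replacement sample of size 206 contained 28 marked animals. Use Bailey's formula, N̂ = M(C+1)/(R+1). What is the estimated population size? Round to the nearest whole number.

N ≈ 3176

N̂ = 445·(206+1)/(28+1) = 445·207/29 = 92115/29 ≈ 3176.4 → 3176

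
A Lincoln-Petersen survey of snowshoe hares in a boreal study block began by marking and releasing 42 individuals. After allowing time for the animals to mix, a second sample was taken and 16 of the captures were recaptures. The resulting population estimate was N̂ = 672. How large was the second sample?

From N = M·C/R: C = N·R / M = 672·16 / 42 = 10752 / 42 = 256.

C = 256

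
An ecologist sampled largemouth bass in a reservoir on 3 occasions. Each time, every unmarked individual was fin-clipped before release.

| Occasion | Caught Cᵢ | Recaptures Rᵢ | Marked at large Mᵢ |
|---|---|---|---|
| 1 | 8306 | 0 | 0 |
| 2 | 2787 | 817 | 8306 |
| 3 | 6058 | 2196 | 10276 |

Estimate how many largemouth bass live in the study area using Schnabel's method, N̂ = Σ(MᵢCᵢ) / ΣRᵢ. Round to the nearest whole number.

N ≈ 28,344

Σ MᵢCᵢ = 0·8306 + 8306·2787 + 10276·6058 = 0 + 23148822 + 62252008 = 85400830
Σ Rᵢ = 0 + 817 + 2196 = 3013
N̂ = 85400830 / 3013 ≈ 28344.1 → 28344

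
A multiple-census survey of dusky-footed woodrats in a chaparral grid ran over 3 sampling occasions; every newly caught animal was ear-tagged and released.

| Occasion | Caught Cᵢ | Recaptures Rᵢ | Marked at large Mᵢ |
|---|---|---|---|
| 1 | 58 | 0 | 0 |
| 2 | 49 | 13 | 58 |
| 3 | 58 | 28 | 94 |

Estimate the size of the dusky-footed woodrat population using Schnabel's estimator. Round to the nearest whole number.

N ≈ 202

Σ MᵢCᵢ = 0·58 + 58·49 + 94·58 = 0 + 2842 + 5452 = 8294
Σ Rᵢ = 0 + 13 + 28 = 41
N̂ = 8294 / 41 ≈ 202.3 → 202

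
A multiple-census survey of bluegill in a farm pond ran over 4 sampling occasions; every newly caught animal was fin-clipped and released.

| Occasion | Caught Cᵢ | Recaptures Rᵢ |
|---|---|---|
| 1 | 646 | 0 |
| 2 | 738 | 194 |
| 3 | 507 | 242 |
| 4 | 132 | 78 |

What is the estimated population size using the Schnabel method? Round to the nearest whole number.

Marked at large before each occasion: Mᵢ = Σⱼ<ᵢ (Cⱼ − Rⱼ) → M1=0, M2=646, M3=1190, M4=1455
Σ MᵢCᵢ = 0·646 + 646·738 + 1190·507 + 1455·132 = 0 + 476748 + 603330 + 192060 = 1272138
Σ Rᵢ = 0 + 194 + 242 + 78 = 514
N̂ = 1272138 / 514 ≈ 2475.0 → 2475

N ≈ 2475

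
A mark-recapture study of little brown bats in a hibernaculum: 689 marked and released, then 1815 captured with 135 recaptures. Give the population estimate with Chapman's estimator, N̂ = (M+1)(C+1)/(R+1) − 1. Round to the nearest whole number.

N ≈ 9213

N̂ = (689+1)(1815+1)/(135+1) − 1 = 690·1816/136 − 1
= 1253040/136 − 1 ≈ 9213.5 − 1 ≈ 9212.5 → 9213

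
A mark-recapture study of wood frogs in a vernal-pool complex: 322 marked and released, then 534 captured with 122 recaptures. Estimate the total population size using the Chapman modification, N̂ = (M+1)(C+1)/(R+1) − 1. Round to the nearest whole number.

N̂ = (322+1)(534+1)/(122+1) − 1 = 323·535/123 − 1
= 172805/123 − 1 ≈ 1404.9 − 1 ≈ 1403.9 → 1404

N ≈ 1404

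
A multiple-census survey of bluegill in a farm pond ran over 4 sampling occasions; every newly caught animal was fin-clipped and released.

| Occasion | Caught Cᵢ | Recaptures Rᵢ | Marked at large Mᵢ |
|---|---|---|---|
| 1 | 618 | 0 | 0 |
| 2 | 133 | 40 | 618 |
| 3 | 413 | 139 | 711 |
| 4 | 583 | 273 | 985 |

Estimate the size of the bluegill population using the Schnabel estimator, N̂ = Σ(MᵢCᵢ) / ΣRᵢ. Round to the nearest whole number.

Σ MᵢCᵢ = 0·618 + 618·133 + 711·413 + 985·583 = 0 + 82194 + 293643 + 574255 = 950092
Σ Rᵢ = 0 + 40 + 139 + 273 = 452
N̂ = 950092 / 452 ≈ 2102.0 → 2102

N ≈ 2102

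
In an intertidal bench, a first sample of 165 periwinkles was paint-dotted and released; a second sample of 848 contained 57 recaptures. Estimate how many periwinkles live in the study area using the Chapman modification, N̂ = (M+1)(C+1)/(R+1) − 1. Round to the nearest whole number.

N̂ = (165+1)(848+1)/(57+1) − 1 = 166·849/58 − 1
= 140934/58 − 1 ≈ 2429.9 − 1 ≈ 2428.9 → 2429

N ≈ 2429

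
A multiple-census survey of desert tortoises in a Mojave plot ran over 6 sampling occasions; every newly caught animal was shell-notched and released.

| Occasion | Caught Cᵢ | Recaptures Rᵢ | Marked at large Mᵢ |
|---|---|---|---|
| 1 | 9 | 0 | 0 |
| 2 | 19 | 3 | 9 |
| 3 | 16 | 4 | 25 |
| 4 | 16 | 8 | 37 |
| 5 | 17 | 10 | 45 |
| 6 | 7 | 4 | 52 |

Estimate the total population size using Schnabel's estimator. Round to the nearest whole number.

N ≈ 79

Σ MᵢCᵢ = 0·9 + 9·19 + 25·16 + 37·16 + 45·17 + 52·7 = 0 + 171 + 400 + 592 + 765 + 364 = 2292
Σ Rᵢ = 0 + 3 + 4 + 8 + 10 + 4 = 29
N̂ = 2292 / 29 ≈ 79.0 → 79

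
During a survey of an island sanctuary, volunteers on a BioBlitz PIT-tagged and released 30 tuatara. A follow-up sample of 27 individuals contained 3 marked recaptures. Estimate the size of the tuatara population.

Lincoln-Petersen assumes M/N = R/C, so N = M·C / R.
N = (30 × 27) / 3 = 810 / 3 = 270

N = 270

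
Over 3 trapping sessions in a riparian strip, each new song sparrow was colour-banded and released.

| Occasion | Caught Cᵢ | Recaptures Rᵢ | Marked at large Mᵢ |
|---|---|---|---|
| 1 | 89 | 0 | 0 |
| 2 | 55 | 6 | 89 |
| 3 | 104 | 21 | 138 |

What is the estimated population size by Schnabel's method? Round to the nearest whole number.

Σ MᵢCᵢ = 0·89 + 89·55 + 138·104 = 0 + 4895 + 14352 = 19247
Σ Rᵢ = 0 + 6 + 21 = 27
N̂ = 19247 / 27 ≈ 712.9 → 713

N ≈ 713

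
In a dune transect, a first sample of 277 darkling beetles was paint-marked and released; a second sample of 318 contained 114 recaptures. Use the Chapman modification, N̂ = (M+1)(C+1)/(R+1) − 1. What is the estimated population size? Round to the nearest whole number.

N ≈ 770

N̂ = (277+1)(318+1)/(114+1) − 1 = 278·319/115 − 1
= 88682/115 − 1 ≈ 771.1 − 1 ≈ 770.1 → 770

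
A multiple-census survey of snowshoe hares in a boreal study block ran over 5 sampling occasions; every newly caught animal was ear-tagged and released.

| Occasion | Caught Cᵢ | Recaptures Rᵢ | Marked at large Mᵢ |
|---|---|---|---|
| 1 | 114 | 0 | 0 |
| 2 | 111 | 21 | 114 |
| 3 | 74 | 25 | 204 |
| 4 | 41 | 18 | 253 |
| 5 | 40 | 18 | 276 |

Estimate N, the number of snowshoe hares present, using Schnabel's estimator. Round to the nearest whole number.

N ≈ 600

Σ MᵢCᵢ = 0·114 + 114·111 + 204·74 + 253·41 + 276·40 = 0 + 12654 + 15096 + 10373 + 11040 = 49163
Σ Rᵢ = 0 + 21 + 25 + 18 + 18 = 82
N̂ = 49163 / 82 ≈ 599.5 → 600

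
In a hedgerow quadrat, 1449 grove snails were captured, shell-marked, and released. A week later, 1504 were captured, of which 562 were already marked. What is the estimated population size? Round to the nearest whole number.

N ≈ 3878

The marked fraction in the recapture sample should equal the marked fraction in the population: 562/1504 = 1449/N.
N = (1449 × 1504) / 562 = 2179296 / 562 ≈ 3877.8 → 3878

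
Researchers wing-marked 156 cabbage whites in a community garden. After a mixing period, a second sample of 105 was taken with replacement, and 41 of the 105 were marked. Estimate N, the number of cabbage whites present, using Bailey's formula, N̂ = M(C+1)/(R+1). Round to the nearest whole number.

N̂ = 156·(105+1)/(41+1) = 156·106/42 = 16536/42 ≈ 393.7 → 394

N ≈ 394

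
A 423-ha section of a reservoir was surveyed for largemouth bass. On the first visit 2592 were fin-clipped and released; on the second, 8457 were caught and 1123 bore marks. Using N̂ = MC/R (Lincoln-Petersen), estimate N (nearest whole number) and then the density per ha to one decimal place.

density ≈ 46.1 largemouth bass per ha

N̂ = 2592·8457/1123 = 21920544/1123 ≈ 19519.6 → 19520
Density = N̂ / area = 19520 / 423 ≈ 46.147 → 46.1 per ha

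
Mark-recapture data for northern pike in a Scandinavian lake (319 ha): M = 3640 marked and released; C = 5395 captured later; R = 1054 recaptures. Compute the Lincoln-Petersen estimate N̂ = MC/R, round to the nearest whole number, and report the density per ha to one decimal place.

N̂ = 3640·5395/1054 = 19637800/1054 ≈ 18631.7 → 18632
Density = N̂ / area = 18632 / 319 ≈ 58.41 → 58.4 per ha

density ≈ 58.4 northern pike per ha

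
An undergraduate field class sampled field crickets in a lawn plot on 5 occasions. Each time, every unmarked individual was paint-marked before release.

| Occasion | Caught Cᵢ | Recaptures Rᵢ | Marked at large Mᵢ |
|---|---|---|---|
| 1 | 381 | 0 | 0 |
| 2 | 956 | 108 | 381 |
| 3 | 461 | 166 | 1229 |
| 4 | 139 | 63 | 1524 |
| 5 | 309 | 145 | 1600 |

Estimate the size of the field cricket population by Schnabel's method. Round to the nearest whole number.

Σ MᵢCᵢ = 0·381 + 381·956 + 1229·461 + 1524·139 + 1600·309 = 0 + 364236 + 566569 + 211836 + 494400 = 1637041
Σ Rᵢ = 0 + 108 + 166 + 63 + 145 = 482
N̂ = 1637041 / 482 ≈ 3396.4 → 3396

N ≈ 3396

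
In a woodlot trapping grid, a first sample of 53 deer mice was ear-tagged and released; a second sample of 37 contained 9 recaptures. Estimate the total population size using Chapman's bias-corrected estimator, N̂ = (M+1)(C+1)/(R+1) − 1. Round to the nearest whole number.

N ≈ 204

N̂ = (53+1)(37+1)/(9+1) − 1 = 54·38/10 − 1
= 2052/10 − 1 ≈ 205.2 − 1 ≈ 204.2 → 204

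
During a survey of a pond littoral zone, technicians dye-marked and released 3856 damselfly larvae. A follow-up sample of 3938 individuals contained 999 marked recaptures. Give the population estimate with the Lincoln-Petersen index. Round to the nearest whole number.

N ≈ 15,200

The marked fraction in the recapture sample should equal the marked fraction in the population: 999/3938 = 3856/N.
N = (3856 × 3938) / 999 = 15184928 / 999 ≈ 15200.1 → 15200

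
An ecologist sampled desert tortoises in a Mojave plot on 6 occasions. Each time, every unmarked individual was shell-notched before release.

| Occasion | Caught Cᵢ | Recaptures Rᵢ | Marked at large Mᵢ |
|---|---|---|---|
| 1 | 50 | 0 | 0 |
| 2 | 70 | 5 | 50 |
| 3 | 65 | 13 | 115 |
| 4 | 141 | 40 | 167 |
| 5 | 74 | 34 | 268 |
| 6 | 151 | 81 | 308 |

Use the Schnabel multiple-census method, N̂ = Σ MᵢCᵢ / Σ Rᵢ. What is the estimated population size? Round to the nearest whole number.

N ≈ 583

Σ MᵢCᵢ = 0·50 + 50·70 + 115·65 + 167·141 + 268·74 + 308·151 = 0 + 3500 + 7475 + 23547 + 19832 + 46508 = 100862
Σ Rᵢ = 0 + 5 + 13 + 40 + 34 + 81 = 173
N̂ = 100862 / 173 ≈ 583.0 → 583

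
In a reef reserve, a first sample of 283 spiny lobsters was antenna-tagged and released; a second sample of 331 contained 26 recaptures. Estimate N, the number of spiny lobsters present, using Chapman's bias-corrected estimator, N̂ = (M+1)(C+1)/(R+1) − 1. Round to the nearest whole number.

N ≈ 3491

N̂ = (283+1)(331+1)/(26+1) − 1 = 284·332/27 − 1
= 94288/27 − 1 ≈ 3492.1 − 1 ≈ 3491.1 → 3491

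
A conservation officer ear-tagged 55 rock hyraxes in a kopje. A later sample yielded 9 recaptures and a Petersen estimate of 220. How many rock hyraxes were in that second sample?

C = 36

From N = M·C/R: C = N·R / M = 220·9 / 55 = 1980 / 55 = 36.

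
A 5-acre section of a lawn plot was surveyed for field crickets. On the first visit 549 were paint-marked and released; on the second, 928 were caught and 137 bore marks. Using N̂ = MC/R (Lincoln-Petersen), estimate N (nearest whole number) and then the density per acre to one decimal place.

density ≈ 743.8 field crickets per acre

N̂ = 549·928/137 = 509472/137 ≈ 3718.8 → 3719
Density = N̂ / area = 3719 / 5 ≈ 743.80 → 743.8 per acre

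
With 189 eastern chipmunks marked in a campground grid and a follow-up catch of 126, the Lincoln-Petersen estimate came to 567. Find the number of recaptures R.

From N = M·C/R: R = M·C / N = 189·126 / 567 = 23814 / 567 = 42.

R = 42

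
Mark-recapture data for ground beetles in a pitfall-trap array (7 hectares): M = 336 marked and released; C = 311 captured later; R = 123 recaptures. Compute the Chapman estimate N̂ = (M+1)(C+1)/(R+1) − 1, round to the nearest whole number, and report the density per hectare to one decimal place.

density ≈ 121.0 ground beetles per hectare

N̂ = 337·312/124 − 1 = 105144/124 − 1 ≈ 846.9 → 847
Density = N̂ / area = 847 / 7 = 121.0 per hectare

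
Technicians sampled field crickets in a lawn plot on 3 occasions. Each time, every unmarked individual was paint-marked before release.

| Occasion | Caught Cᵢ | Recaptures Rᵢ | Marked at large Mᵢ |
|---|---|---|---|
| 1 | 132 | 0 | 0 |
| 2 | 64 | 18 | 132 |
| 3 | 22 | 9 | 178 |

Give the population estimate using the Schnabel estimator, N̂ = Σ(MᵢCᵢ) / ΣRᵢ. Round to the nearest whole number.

N ≈ 458

Σ MᵢCᵢ = 0·132 + 132·64 + 178·22 = 0 + 8448 + 3916 = 12364
Σ Rᵢ = 0 + 18 + 9 = 27
N̂ = 12364 / 27 ≈ 457.9 → 458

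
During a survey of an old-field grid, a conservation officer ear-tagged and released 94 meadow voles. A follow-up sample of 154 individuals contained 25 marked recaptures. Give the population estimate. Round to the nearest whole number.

N ≈ 579

The marked fraction in the recapture sample should equal the marked fraction in the population: 25/154 = 94/N.
N = (94 × 154) / 25 = 14476 / 25 ≈ 579.0 → 579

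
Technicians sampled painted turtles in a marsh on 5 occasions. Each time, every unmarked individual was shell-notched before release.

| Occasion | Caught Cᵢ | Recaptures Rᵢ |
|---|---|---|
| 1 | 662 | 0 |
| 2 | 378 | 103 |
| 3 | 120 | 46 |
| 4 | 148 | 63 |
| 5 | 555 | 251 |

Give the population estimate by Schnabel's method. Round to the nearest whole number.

N ≈ 2420

Marked at large before each occasion: Mᵢ = Σⱼ<ᵢ (Cⱼ − Rⱼ) → M1=0, M2=662, M3=937, M4=1011, M5=1096
Σ MᵢCᵢ = 0·662 + 662·378 + 937·120 + 1011·148 + 1096·555 = 0 + 250236 + 112440 + 149628 + 608280 = 1120584
Σ Rᵢ = 0 + 103 + 46 + 63 + 251 = 463
N̂ = 1120584 / 463 ≈ 2420.3 → 2420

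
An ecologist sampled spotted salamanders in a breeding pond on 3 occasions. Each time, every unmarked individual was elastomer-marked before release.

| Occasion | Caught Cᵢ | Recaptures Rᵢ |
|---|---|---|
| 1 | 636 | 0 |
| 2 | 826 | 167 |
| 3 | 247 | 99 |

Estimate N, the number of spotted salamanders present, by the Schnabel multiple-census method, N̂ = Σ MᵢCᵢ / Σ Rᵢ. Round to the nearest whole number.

Marked at large before each occasion: Mᵢ = Σⱼ<ᵢ (Cⱼ − Rⱼ) → M1=0, M2=636, M3=1295
Σ MᵢCᵢ = 0·636 + 636·826 + 1295·247 = 0 + 525336 + 319865 = 845201
Σ Rᵢ = 0 + 167 + 99 = 266
N̂ = 845201 / 266 ≈ 3177.4 → 3177

N ≈ 3177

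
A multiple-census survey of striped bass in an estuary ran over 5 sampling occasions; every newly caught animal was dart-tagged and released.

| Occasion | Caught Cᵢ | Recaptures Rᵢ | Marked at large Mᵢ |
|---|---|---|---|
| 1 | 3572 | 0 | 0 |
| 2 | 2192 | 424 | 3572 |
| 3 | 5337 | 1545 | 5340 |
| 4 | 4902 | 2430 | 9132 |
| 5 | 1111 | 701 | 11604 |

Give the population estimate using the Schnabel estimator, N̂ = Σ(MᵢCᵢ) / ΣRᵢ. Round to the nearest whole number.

Σ MᵢCᵢ = 0·3572 + 3572·2192 + 5340·5337 + 9132·4902 + 11604·1111 = 0 + 7829824 + 28499580 + 44765064 + 12892044 = 93986512
Σ Rᵢ = 0 + 424 + 1545 + 2430 + 701 = 5100
N̂ = 93986512 / 5100 ≈ 18428.7 → 18429

N ≈ 18,429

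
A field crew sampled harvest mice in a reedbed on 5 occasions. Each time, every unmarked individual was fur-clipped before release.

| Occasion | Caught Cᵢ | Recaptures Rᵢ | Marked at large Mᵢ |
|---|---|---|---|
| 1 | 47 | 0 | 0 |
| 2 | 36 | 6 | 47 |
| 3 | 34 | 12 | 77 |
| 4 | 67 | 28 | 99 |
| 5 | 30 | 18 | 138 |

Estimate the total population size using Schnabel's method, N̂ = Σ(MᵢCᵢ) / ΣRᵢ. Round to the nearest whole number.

Σ MᵢCᵢ = 0·47 + 47·36 + 77·34 + 99·67 + 138·30 = 0 + 1692 + 2618 + 6633 + 4140 = 15083
Σ Rᵢ = 0 + 6 + 12 + 28 + 18 = 64
N̂ = 15083 / 64 ≈ 235.7 → 236

N ≈ 236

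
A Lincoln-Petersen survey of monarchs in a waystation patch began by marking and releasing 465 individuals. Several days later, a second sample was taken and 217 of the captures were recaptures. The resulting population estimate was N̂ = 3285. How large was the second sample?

From N = M·C/R: C = N·R / M = 3285·217 / 465 = 712845 / 465 = 1533.

C = 1533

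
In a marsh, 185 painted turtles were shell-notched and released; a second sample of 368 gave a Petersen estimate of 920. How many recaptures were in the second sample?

From N = M·C/R: R = M·C / N = 185·368 / 920 = 68080 / 920 = 74.

R = 74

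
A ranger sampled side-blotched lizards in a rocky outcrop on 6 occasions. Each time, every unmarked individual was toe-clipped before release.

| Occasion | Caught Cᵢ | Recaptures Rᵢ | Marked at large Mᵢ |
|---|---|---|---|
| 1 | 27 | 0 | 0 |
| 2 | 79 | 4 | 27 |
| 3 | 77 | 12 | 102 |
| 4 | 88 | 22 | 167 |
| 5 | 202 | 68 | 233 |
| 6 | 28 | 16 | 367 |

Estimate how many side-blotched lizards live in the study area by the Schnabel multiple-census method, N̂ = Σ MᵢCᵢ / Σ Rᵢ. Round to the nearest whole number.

Σ MᵢCᵢ = 0·27 + 27·79 + 102·77 + 167·88 + 233·202 + 367·28 = 0 + 2133 + 7854 + 14696 + 47066 + 10276 = 82025
Σ Rᵢ = 0 + 4 + 12 + 22 + 68 + 16 = 122
N̂ = 82025 / 122 ≈ 672.3 → 672

N ≈ 672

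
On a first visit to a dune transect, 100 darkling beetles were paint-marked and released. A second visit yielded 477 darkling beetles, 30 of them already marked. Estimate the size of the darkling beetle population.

N = 1590

The marked fraction in the recapture sample should equal the marked fraction in the population: 30/477 = 100/N.
N = (100 × 477) / 30 = 47700 / 30 = 1590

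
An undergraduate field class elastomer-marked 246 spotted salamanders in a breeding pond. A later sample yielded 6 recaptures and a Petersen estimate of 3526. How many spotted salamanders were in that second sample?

C = 86

From N = M·C/R: C = N·R / M = 3526·6 / 246 = 21156 / 246 = 86.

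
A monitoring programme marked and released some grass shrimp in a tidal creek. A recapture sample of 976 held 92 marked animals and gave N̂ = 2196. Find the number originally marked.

M = 207

From N = M·C/R: M = N·R / C = 2196·92 / 976 = 202032 / 976 = 207.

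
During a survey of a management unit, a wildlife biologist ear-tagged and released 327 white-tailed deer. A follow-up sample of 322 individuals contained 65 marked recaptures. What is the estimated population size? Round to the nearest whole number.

N ≈ 1620

The marked fraction in the recapture sample should equal the marked fraction in the population: 65/322 = 327/N.
N = (327 × 322) / 65 = 105294 / 65 ≈ 1619.9 → 1620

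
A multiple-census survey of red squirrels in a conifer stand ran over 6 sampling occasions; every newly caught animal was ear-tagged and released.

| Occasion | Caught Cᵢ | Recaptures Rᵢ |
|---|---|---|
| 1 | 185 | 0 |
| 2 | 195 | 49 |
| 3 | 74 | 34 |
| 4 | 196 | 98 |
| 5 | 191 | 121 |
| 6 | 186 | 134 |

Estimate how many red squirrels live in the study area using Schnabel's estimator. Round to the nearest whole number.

Marked at large before each occasion: Mᵢ = Σⱼ<ᵢ (Cⱼ − Rⱼ) → M1=0, M2=185, M3=331, M4=371, M5=469, M6=539
Σ MᵢCᵢ = 0·185 + 185·195 + 331·74 + 371·196 + 469·191 + 539·186 = 0 + 36075 + 24494 + 72716 + 89579 + 100254 = 323118
Σ Rᵢ = 0 + 49 + 34 + 98 + 121 + 134 = 436
N̂ = 323118 / 436 ≈ 741.1 → 741

N ≈ 741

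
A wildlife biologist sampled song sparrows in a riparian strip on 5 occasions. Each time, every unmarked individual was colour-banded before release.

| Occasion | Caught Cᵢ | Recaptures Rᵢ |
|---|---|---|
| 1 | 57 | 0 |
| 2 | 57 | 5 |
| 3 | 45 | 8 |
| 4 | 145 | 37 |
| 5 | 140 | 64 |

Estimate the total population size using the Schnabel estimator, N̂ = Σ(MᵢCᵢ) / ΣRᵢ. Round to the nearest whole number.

N ≈ 569

Marked at large before each occasion: Mᵢ = Σⱼ<ᵢ (Cⱼ − Rⱼ) → M1=0, M2=57, M3=109, M4=146, M5=254
Σ MᵢCᵢ = 0·57 + 57·57 + 109·45 + 146·145 + 254·140 = 0 + 3249 + 4905 + 21170 + 35560 = 64884
Σ Rᵢ = 0 + 5 + 8 + 37 + 64 = 114
N̂ = 64884 / 114 ≈ 569.2 → 569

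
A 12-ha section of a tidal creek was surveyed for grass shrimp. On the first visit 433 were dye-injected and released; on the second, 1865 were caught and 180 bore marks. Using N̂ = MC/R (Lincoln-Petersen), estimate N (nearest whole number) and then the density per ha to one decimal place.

density ≈ 373.8 grass shrimp per ha

N̂ = 433·1865/180 = 807545/180 ≈ 4486.4 → 4486
Density = N̂ / area = 4486 / 12 ≈ 373.83 → 373.8 per ha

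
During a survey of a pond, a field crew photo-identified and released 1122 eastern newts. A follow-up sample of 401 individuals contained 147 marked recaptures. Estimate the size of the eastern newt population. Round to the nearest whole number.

N ≈ 3061

N = (1122 × 401) / 147 = 449922 / 147 ≈ 3060.7 → 3061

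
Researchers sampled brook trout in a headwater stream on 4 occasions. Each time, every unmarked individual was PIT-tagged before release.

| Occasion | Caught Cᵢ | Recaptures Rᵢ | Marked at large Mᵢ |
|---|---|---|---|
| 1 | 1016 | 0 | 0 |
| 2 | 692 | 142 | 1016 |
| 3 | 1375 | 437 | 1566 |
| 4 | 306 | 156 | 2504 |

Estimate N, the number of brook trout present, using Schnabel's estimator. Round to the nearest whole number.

Σ MᵢCᵢ = 0·1016 + 1016·692 + 1566·1375 + 2504·306 = 0 + 703072 + 2153250 + 766224 = 3622546
Σ Rᵢ = 0 + 142 + 437 + 156 = 735
N̂ = 3622546 / 735 ≈ 4928.6 → 4929

N ≈ 4929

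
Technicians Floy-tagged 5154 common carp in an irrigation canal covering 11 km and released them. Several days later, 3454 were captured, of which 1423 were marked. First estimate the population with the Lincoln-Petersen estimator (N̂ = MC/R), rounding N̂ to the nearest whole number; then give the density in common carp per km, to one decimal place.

density ≈ 1137.3 common carp per km

N̂ = 5154·3454/1423 = 17801916/1423 ≈ 12510.1 → 12510
Density = N̂ / area = 12510 / 11 ≈ 1137.27 → 1137.3 per km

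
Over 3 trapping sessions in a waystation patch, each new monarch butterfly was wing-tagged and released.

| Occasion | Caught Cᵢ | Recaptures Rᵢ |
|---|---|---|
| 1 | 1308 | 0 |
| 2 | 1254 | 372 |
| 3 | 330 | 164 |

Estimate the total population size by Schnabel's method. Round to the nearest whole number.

Marked at large before each occasion: Mᵢ = Σⱼ<ᵢ (Cⱼ − Rⱼ) → M1=0, M2=1308, M3=2190
Σ MᵢCᵢ = 0·1308 + 1308·1254 + 2190·330 = 0 + 1640232 + 722700 = 2362932
Σ Rᵢ = 0 + 372 + 164 = 536
N̂ = 2362932 / 536 ≈ 4408.46 → 4408

N ≈ 4408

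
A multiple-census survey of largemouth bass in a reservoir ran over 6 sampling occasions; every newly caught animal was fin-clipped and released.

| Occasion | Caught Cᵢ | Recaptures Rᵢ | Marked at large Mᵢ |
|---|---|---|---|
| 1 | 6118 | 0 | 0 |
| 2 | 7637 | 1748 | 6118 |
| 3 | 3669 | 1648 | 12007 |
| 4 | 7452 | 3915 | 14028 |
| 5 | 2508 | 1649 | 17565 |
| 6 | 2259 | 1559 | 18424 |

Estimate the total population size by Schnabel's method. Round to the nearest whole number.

N ≈ 26,712

Σ MᵢCᵢ = 0·6118 + 6118·7637 + 12007·3669 + 14028·7452 + 17565·2508 + 18424·2259 = 0 + 46723166 + 44053683 + 104536656 + 44053020 + 41619816 = 280986341
Σ Rᵢ = 0 + 1748 + 1648 + 3915 + 1649 + 1559 = 10519
N̂ = 280986341 / 10519 ≈ 26712.3 → 26712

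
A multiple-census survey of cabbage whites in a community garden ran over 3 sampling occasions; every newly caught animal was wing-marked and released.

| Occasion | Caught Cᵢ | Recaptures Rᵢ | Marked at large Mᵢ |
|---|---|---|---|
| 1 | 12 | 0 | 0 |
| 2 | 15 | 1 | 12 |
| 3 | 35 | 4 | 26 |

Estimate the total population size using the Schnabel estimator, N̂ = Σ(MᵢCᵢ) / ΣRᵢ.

N = 218

Σ MᵢCᵢ = 0·12 + 12·15 + 26·35 = 0 + 180 + 910 = 1090
Σ Rᵢ = 0 + 1 + 4 = 5
N̂ = 1090 / 5 = 218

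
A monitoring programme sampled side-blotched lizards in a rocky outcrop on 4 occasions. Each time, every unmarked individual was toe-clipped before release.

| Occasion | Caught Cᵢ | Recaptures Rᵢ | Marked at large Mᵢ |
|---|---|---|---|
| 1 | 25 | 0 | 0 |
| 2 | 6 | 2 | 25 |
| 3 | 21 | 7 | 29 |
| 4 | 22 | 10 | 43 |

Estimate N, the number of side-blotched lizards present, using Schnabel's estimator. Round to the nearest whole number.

N ≈ 90

Σ MᵢCᵢ = 0·25 + 25·6 + 29·21 + 43·22 = 0 + 150 + 609 + 946 = 1705
Σ Rᵢ = 0 + 2 + 7 + 10 = 19
N̂ = 1705 / 19 ≈ 89.7 → 90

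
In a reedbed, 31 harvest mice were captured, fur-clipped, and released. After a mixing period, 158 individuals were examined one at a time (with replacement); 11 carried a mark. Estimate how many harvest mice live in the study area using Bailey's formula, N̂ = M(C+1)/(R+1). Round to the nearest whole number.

N̂ = 31·(158+1)/(11+1) = 31·159/12 = 4929/12 ≈ 410.8 → 411

N ≈ 411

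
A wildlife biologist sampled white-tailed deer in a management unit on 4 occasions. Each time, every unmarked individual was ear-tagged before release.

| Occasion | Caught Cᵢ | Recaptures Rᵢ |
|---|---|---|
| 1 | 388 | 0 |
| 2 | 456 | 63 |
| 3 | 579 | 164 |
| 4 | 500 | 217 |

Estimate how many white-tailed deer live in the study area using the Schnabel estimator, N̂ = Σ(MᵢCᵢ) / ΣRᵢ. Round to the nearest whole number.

N ≈ 2764

Marked at large before each occasion: Mᵢ = Σⱼ<ᵢ (Cⱼ − Rⱼ) → M1=0, M2=388, M3=781, M4=1196
Σ MᵢCᵢ = 0·388 + 388·456 + 781·579 + 1196·500 = 0 + 176928 + 452199 + 598000 = 1227127
Σ Rᵢ = 0 + 63 + 164 + 217 = 444
N̂ = 1227127 / 444 ≈ 2763.8 → 2764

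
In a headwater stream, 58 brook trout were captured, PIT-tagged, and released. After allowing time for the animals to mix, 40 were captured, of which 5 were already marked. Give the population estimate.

N = 464

N = (58 × 40) / 5 = 2320 / 5 = 464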